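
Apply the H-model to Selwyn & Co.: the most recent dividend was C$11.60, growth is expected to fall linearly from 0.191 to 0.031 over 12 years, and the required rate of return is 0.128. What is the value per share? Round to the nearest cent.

C$238.10

H-model: P₀ = D₀[(1+g_L) + H(g_S−g_L)]/(r−g_L), with H = 12/2 = 6.
P₀ = 11.60 × [(1+0.031) + 6×(0.191−0.031)] / (0.128−0.031)
   = 11.60 × 1.9910 / 0.097 = 238.0990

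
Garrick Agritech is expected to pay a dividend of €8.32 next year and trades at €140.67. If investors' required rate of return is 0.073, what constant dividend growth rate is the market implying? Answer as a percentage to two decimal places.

From P₀ = D₁/(r − g), the implied growth is g = r − D₁/P₀.
g = 0.073 − 8.32/140.67 = 0.073 − 0.05915 = 0.01385

1.39%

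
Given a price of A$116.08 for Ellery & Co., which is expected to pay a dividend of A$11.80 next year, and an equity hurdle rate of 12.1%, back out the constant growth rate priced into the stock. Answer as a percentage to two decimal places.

From P₀ = D₁/(r − g), the implied growth is g = r − D₁/P₀.
g = 0.121 − 11.80/116.08 = 0.121 − 0.10165 = 0.01935

1.93%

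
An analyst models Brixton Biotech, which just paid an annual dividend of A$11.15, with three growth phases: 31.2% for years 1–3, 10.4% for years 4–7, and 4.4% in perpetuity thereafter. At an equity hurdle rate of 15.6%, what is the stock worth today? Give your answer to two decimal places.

Three-stage DDM. Project D₁…D_7; terminal Gordon value at t=7 with g = 0.044; discount at r = 0.156.
D_1 = 14.6288
D_2 = 19.1930
D_3 = 25.1812
D_4 = 27.8000
D_5 = 30.6912
D_6 = 33.8831
D_7 = 37.4070
TV_7 = 39.0529/(0.156−0.044) = 348.6865
P₀ = Σ Dₜ/(1+r)ᵗ + TV_7/(1+r)^7 = 227.9051

A$227.91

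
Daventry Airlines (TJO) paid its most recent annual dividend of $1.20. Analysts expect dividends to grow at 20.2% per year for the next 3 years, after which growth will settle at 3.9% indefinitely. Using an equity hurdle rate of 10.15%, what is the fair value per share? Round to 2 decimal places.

$30.22

Two-stage DDM. Project D₁…D_3 at 0.202, terminal growth 0.039, discount at r = 0.1015.
D_1 = 1.4424
D_2 = 1.7338
D_3 = 2.0840
Terminal value at t=3: TV = D_4/(r−g) = 2.1653/(0.1015−0.039) = 34.6442
P₀ = 1.4424/(1+0.1015)^1 + 1.7338/(1+0.1015)^2 + 2.0840/(1+0.1015)^3 + 34.6442/(1+0.1015)^3 = 30.2203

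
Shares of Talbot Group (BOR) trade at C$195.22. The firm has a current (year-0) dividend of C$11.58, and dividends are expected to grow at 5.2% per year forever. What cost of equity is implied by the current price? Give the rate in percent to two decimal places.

Rearranging the constant-growth DDM: r = D₁/P₀ + g.
D₁ = 11.58 × (1 + 0.052) = 12.1822.
r = 12.1822 / 195.22 + 0.052 = 0.06240 + 0.052 = 0.11440

11.44%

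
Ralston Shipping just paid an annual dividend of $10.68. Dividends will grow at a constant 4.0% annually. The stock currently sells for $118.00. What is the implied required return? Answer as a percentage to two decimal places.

Rearranging the constant-growth DDM: r = D₁/P₀ + g.
D₁ = 10.68 × (1 + 0.04) = 11.1072.
r = 11.1072 / 118.00 + 0.04 = 0.09413 + 0.04 = 0.13413

13.41%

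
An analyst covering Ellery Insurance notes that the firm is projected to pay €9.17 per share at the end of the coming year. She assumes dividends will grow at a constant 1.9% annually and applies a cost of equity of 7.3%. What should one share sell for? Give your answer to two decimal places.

Gordon growth model: P₀ = D₁/(r − g), with D₁ = 9.17 given directly.
P₀ = 9.1700 / (0.073 − 0.019) = 9.1700 / 0.054 = 169.8148

€169.81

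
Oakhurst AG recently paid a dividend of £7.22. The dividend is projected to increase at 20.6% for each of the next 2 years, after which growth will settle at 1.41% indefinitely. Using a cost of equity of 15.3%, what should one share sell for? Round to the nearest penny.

Two-stage DDM. Project D₁…D_2 at 0.206, terminal growth 0.0141, discount at r = 0.153.
D_1 = 8.7073
D_2 = 10.5010
Terminal value at t=2: TV = D_3/(r−g) = 10.6491/(0.153−0.0141) = 76.6673
P₀ = 8.7073/(1+0.153)^1 + 10.5010/(1+0.153)^2 + 76.6673/(1+0.153)^2 = 73.1211

£73.12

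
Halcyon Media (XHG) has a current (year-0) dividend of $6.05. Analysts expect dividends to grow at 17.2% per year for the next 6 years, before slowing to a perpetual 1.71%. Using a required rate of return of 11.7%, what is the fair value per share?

$125.28

Two-stage DDM. Project D₁…D_6 at 0.172, terminal growth 0.0171, discount at r = 0.117.
D_1 = 7.0906
D_2 = 8.3102
D_3 = 9.7395
D_4 = 11.4147
D_5 = 13.3781
D_6 = 15.6791
Terminal value at t=6: TV = D_7/(r−g) = 15.9472/(0.117−0.0171) = 159.6317
P₀ = 7.0906/(1+0.117)^1 + 8.3102/(1+0.117)^2 + 9.7395/(1+0.117)^3 + 11.4147/(1+0.117)^4 + 13.3781/(1+0.117)^5 + 15.6791/(1+0.117)^6 + 159.6317/(1+0.117)^6 = 125.2817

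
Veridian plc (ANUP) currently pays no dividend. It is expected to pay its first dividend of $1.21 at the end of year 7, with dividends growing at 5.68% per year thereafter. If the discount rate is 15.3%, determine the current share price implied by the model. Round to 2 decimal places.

Deferred-dividend DDM. At t=6 the remaining stream is a growing perpetuity with first payment D_7 = 1.21.
V_6 = D_7/(r−g) = 1.21/(0.153−0.0568) = 12.5780
P₀ = V_6/(1+r)^6 = 12.5780/(1+0.153)^6 = 5.3535

$5.35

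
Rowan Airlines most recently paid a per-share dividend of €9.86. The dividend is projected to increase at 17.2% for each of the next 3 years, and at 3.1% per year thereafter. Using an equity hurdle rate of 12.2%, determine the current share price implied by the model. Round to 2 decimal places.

Two-stage DDM. Project D₁…D_3 at 0.172, terminal growth 0.031, discount at r = 0.122.
D_1 = 11.5559
D_2 = 13.5435
D_3 = 15.8730
Terminal value at t=3: TV = D_4/(r−g) = 16.3651/(0.122−0.031) = 179.8362
P₀ = 11.5559/(1+0.122)^1 + 13.5435/(1+0.122)^2 + 15.8730/(1+0.122)^3 + 179.8362/(1+0.122)^3 = 159.6161

€159.62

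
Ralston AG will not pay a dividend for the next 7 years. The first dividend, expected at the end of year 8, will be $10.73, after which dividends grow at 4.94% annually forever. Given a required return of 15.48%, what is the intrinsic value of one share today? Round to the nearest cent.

Deferred-dividend DDM. At t=7 the remaining stream is a growing perpetuity with first payment D_8 = 10.73.
V_7 = D_8/(r−g) = 10.73/(0.1548−0.0494) = 101.8027
P₀ = V_7/(1+r)^7 = 101.8027/(1+0.1548)^7 = 37.1716

$37.17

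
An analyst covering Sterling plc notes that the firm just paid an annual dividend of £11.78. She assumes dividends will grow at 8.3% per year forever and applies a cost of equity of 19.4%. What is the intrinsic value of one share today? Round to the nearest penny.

£114.93

Gordon growth model: P₀ = D₁/(r − g). D₁ = 11.78 × (1 + 0.083) = 12.7577.
P₀ = 12.7577 / (0.194 − 0.083) = 12.7577 / 0.111 = 114.9346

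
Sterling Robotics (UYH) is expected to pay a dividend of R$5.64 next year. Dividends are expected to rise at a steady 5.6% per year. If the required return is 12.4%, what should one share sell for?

R$82.94

Gordon growth model: P₀ = D₁/(r − g), with D₁ = 5.64 given directly.
P₀ = 5.6400 / (0.124 − 0.056) = 5.6400 / 0.068 = 82.9412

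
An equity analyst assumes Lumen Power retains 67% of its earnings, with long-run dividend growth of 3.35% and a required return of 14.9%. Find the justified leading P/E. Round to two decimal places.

Payout ratio b = 1 − 0.67 = 0.33.
Justified leading P/E = b/(r−g) = 0.33/(0.149−0.0335) = 2.8571

2.86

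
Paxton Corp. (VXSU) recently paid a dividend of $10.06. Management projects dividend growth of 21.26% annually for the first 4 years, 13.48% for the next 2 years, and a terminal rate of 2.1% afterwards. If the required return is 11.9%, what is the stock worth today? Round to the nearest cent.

$226.36

Three-stage DDM. Project D₁…D_6; terminal Gordon value at t=6 with g = 0.021; discount at r = 0.119.
D_1 = 12.1988
D_2 = 14.7922
D_3 = 17.9370
D_4 = 21.7504
D_5 = 24.6824
D_6 = 28.0096
TV_6 = 28.5978/(0.119−0.021) = 291.8143
P₀ = Σ Dₜ/(1+r)ᵗ + TV_6/(1+r)^6 = 226.3602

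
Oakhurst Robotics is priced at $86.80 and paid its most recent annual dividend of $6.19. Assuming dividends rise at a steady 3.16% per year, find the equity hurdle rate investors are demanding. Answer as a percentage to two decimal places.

Rearranging the constant-growth DDM: r = D₁/P₀ + g.
D₁ = 6.19 × (1 + 0.0316) = 6.3856.
r = 6.3856 / 86.80 + 0.0316 = 0.07357 + 0.0316 = 0.10517

10.52%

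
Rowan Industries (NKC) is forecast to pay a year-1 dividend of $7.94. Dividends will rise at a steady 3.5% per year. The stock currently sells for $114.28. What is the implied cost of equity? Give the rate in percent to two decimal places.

10.45%

Rearranging the constant-growth DDM: r = D₁/P₀ + g.
r = 7.9400 / 114.28 + 0.035 = 0.06948 + 0.035 = 0.10448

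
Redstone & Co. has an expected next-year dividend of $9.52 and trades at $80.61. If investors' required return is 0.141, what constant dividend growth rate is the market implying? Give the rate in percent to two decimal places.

From P₀ = D₁/(r − g), the implied growth is g = r − D₁/P₀.
g = 0.141 − 9.52/80.61 = 0.141 − 0.11810 = 0.02290

2.29%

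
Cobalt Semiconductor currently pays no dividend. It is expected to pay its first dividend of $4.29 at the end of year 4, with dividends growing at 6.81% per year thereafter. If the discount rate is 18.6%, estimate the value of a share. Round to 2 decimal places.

$21.81

Deferred-dividend DDM. At t=3 the remaining stream is a growing perpetuity with first payment D_4 = 4.29.
V_3 = D_4/(r−g) = 4.29/(0.186−0.0681) = 36.3868
P₀ = V_3/(1+r)^3 = 36.3868/(1+0.186)^3 = 21.8117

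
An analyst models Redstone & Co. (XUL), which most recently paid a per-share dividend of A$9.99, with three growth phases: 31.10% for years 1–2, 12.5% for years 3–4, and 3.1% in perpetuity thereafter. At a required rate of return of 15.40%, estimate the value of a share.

A$151.77

Three-stage DDM. Project D₁…D_4; terminal Gordon value at t=4 with g = 0.031; discount at r = 0.154.
D_1 = 13.0969
D_2 = 17.1700
D_3 = 19.3163
D_4 = 21.7308
TV_4 = 22.4045/(0.154−0.031) = 182.1501
P₀ = Σ Dₜ/(1+r)ᵗ + TV_4/(1+r)^4 = 151.7732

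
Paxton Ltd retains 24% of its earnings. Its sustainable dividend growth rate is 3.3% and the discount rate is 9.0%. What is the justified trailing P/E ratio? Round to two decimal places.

13.77

Payout ratio b = 1 − 0.24 = 0.76.
Justified trailing P/E = b(1+g)/(r−g) = 0.76×(1+0.033)/(0.09−0.033) = 13.7733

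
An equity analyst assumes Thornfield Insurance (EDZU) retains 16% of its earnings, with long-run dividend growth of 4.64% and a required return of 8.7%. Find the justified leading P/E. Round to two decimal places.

20.69

Payout ratio b = 1 − 0.16 = 0.84.
Justified leading P/E = b/(r−g) = 0.84/(0.087−0.0464) = 20.6897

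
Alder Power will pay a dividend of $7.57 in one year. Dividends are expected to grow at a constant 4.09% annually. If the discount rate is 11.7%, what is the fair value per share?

Gordon growth model: P₀ = D₁/(r − g), with D₁ = 7.57 given directly.
P₀ = 7.5700 / (0.117 − 0.0409) = 7.5700 / 0.0761 = 99.4744

$99.47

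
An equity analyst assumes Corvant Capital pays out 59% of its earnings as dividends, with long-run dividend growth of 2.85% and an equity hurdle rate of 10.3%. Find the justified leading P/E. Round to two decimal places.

7.92

Justified leading P/E = b/(r−g) = 0.59/(0.103−0.0285) = 7.9195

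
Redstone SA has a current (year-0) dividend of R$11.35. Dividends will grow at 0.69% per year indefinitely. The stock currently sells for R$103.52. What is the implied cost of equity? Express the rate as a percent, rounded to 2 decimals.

Rearranging the constant-growth DDM: r = D₁/P₀ + g.
D₁ = 11.35 × (1 + 0.0069) = 11.4283.
r = 11.4283 / 103.52 + 0.0069 = 0.11040 + 0.0069 = 0.11730

11.73%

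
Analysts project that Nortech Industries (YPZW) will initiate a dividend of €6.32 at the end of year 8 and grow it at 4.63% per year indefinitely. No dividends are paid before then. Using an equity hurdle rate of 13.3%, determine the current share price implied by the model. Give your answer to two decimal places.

€30.42

Deferred-dividend DDM. At t=7 the remaining stream is a growing perpetuity with first payment D_8 = 6.32.
V_7 = D_8/(r−g) = 6.32/(0.133−0.0463) = 72.8950
P₀ = V_7/(1+r)^7 = 72.8950/(1+0.133)^7 = 30.4151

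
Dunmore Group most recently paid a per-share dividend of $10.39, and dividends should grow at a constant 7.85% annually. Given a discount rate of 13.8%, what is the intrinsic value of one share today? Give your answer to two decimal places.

$188.33

Gordon growth model: P₀ = D₁/(r − g). D₁ = 10.39 × (1 + 0.0785) = 11.2056.
P₀ = 11.2056 / (0.138 − 0.0785) = 11.2056 / 0.0595 = 188.3297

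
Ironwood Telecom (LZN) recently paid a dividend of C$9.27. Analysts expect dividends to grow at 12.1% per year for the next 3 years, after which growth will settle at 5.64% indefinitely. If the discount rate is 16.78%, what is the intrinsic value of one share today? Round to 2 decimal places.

C$103.40

Two-stage DDM. Project D₁…D_3 at 0.121, terminal growth 0.0564, discount at r = 0.1678.
D_1 = 10.3917
D_2 = 11.6491
D_3 = 13.0586
Terminal value at t=3: TV = D_4/(r−g) = 13.7951/(0.1678−0.0564) = 123.8340
P₀ = 10.3917/(1+0.1678)^1 + 11.6491/(1+0.1678)^2 + 13.0586/(1+0.1678)^3 + 123.8340/(1+0.1678)^3 = 103.3960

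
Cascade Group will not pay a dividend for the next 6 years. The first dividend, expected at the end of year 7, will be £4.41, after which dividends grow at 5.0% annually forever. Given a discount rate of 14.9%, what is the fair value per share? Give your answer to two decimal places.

£19.36

Deferred-dividend DDM. At t=6 the remaining stream is a growing perpetuity with first payment D_7 = 4.41.
V_6 = D_7/(r−g) = 4.41/(0.149−0.05) = 44.5455
P₀ = V_6/(1+r)^6 = 44.5455/(1+0.149)^6 = 19.3590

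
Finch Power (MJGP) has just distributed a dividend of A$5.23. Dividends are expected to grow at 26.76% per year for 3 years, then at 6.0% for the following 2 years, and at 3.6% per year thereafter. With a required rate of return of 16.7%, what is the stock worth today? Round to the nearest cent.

A$73.90

Three-stage DDM. Project D₁…D_5; terminal Gordon value at t=5 with g = 0.036; discount at r = 0.167.
D_1 = 6.6295
D_2 = 8.4036
D_3 = 10.6524
D_4 = 11.2916
D_5 = 11.9691
TV_5 = 12.3999/(0.167−0.036) = 94.6561
P₀ = Σ Dₜ/(1+r)ᵗ + TV_5/(1+r)^5 = 73.9031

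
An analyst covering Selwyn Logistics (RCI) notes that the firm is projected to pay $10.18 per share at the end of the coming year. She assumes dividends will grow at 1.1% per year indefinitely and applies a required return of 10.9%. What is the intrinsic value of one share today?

Gordon growth model: P₀ = D₁/(r − g), with D₁ = 10.18 given directly.
P₀ = 10.1800 / (0.109 − 0.011) = 10.1800 / 0.098 = 103.8776

$103.88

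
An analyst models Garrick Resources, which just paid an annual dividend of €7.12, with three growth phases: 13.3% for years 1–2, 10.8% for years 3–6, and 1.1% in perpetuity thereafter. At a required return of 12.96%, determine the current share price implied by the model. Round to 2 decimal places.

€98.13

Three-stage DDM. Project D₁…D_6; terminal Gordon value at t=6 with g = 0.011; discount at r = 0.1296.
D_1 = 8.0670
D_2 = 9.1399
D_3 = 10.1270
D_4 = 11.2207
D_5 = 12.4325
D_6 = 13.7752
TV_6 = 13.9268/(0.1296−0.011) = 117.4263
P₀ = Σ Dₜ/(1+r)ᵗ + TV_6/(1+r)^6 = 98.1343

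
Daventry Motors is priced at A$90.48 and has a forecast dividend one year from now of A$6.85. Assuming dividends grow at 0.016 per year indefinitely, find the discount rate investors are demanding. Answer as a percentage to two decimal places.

Rearranging the constant-growth DDM: r = D₁/P₀ + g.
r = 6.8500 / 90.48 + 0.016 = 0.07571 + 0.016 = 0.09171

9.17%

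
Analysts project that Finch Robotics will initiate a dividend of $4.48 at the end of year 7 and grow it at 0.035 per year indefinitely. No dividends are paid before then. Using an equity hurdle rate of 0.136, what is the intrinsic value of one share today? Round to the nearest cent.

Deferred-dividend DDM. At t=6 the remaining stream is a growing perpetuity with first payment D_7 = 4.48.
V_6 = D_7/(r−g) = 4.48/(0.136−0.035) = 44.3564
P₀ = V_6/(1+r)^6 = 44.3564/(1+0.136)^6 = 20.6389

$20.64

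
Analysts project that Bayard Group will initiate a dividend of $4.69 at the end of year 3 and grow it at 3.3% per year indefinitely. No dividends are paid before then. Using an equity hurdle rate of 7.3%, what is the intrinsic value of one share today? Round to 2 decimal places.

Deferred-dividend DDM. At t=2 the remaining stream is a growing perpetuity with first payment D_3 = 4.69.
V_2 = D_3/(r−g) = 4.69/(0.073−0.033) = 117.2500
P₀ = V_2/(1+r)^2 = 117.2500/(1+0.073)^2 = 101.8388

$101.84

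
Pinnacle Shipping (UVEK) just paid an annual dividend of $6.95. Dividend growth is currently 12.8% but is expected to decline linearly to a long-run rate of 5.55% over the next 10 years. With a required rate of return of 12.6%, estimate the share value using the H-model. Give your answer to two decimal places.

$139.79

H-model: P₀ = D₀[(1+g_L) + H(g_S−g_L)]/(r−g_L), with H = 10/2 = 5.
P₀ = 6.95 × [(1+0.0555) + 5×(0.128−0.0555)] / (0.126−0.0555)
   = 6.95 × 1.4180 / 0.0705 = 139.7887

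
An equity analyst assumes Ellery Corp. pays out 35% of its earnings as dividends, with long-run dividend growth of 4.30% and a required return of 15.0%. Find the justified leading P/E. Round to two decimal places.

3.27

Justified leading P/E = b/(r−g) = 0.35/(0.15−0.043) = 3.2710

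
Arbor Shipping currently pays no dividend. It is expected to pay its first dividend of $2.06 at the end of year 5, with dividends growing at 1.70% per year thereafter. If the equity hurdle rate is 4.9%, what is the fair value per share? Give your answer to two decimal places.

Deferred-dividend DDM. At t=4 the remaining stream is a growing perpetuity with first payment D_5 = 2.06.
V_4 = D_5/(r−g) = 2.06/(0.049−0.017) = 64.3750
P₀ = V_4/(1+r)^4 = 64.3750/(1+0.049)^4 = 53.1637

$53.16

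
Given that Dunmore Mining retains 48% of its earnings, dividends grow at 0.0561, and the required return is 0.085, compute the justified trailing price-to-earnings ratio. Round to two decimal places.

19.00

Payout ratio b = 1 − 0.48 = 0.52.
Justified trailing P/E = b(1+g)/(r−g) = 0.52×(1+0.0561)/(0.085−0.0561) = 19.0025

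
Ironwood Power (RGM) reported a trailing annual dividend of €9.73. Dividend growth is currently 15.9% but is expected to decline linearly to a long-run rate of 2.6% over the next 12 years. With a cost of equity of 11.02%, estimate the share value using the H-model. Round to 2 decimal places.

€210.78

H-model: P₀ = D₀[(1+g_L) + H(g_S−g_L)]/(r−g_L), with H = 12/2 = 6.
P₀ = 9.73 × [(1+0.026) + 6×(0.159−0.026)] / (0.1102−0.026)
   = 9.73 × 1.8240 / 0.0842 = 210.7781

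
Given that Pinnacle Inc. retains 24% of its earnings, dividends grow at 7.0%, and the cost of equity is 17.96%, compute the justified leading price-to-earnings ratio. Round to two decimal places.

6.93

Payout ratio b = 1 − 0.24 = 0.76.
Justified leading P/E = b/(r−g) = 0.76/(0.1796−0.07) = 6.9343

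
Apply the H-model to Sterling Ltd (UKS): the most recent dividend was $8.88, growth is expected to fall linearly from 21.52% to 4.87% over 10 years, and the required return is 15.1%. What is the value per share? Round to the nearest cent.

$163.29

H-model: P₀ = D₀[(1+g_L) + H(g_S−g_L)]/(r−g_L), with H = 10/2 = 5.
P₀ = 8.88 × [(1+0.0487) + 5×(0.2152−0.0487)] / (0.151−0.0487)
   = 8.88 × 1.8812 / 0.1023 = 163.2948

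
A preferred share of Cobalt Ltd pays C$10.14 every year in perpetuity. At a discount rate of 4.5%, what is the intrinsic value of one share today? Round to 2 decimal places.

Zero-growth DDM (perpetuity): P₀ = D/r = 10.14 / 0.045 = 225.3333

C$225.33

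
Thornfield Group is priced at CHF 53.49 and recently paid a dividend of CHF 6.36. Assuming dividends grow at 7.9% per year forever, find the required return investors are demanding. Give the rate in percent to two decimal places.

Rearranging the constant-growth DDM: r = D₁/P₀ + g.
D₁ = 6.36 × (1 + 0.079) = 6.8624.
r = 6.8624 / 53.49 + 0.079 = 0.12829 + 0.079 = 0.20729

20.73%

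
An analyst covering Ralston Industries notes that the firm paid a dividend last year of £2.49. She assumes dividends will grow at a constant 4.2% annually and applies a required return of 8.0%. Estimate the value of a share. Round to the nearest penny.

Gordon growth model: P₀ = D₁/(r − g). D₁ = 2.49 × (1 + 0.042) = 2.5946.
P₀ = 2.5946 / (0.08 − 0.042) = 2.5946 / 0.038 = 68.2784

£68.28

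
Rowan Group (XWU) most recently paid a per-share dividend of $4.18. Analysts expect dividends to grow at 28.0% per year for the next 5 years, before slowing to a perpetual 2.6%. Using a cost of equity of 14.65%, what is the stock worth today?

$91.17

Two-stage DDM. Project D₁…D_5 at 0.28, terminal growth 0.026, discount at r = 0.1465.
D_1 = 5.3504
D_2 = 6.8485
D_3 = 8.7661
D_4 = 11.2206
D_5 = 14.3624
Terminal value at t=5: TV = D_6/(r−g) = 14.7358/(0.1465−0.026) = 122.2887
P₀ = 5.3504/(1+0.1465)^1 + 6.8485/(1+0.1465)^2 + 8.7661/(1+0.1465)^3 + 11.2206/(1+0.1465)^4 + 14.3624/(1+0.1465)^5 + 122.2887/(1+0.1465)^5 = 91.1709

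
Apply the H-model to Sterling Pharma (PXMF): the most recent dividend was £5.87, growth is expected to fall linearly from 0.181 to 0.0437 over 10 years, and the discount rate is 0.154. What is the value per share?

£92.08

H-model: P₀ = D₀[(1+g_L) + H(g_S−g_L)]/(r−g_L), with H = 10/2 = 5.
P₀ = 5.87 × [(1+0.0437) + 5×(0.181−0.0437)] / (0.154−0.0437)
   = 5.87 × 1.7302 / 0.1103 = 92.0786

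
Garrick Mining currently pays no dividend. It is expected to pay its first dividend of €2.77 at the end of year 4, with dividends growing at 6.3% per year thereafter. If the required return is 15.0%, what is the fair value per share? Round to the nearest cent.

€20.93

Deferred-dividend DDM. At t=3 the remaining stream is a growing perpetuity with first payment D_4 = 2.77.
V_3 = D_4/(r−g) = 2.77/(0.15−0.063) = 31.8391
P₀ = V_3/(1+r)^3 = 31.8391/(1+0.15)^3 = 20.9347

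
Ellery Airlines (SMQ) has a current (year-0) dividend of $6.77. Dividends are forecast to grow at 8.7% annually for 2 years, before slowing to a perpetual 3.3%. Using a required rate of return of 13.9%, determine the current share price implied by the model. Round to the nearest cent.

Two-stage DDM. Project D₁…D_2 at 0.087, terminal growth 0.033, discount at r = 0.139.
D_1 = 7.3590
D_2 = 7.9992
Terminal value at t=2: TV = D_3/(r−g) = 8.2632/(0.139−0.033) = 77.9547
P₀ = 7.3590/(1+0.139)^1 + 7.9992/(1+0.139)^2 + 77.9547/(1+0.139)^2 = 72.7158

$72.72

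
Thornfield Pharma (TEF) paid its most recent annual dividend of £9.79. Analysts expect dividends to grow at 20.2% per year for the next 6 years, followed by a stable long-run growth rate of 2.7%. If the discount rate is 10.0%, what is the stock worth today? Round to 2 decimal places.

Two-stage DDM. Project D₁…D_6 at 0.202, terminal growth 0.027, discount at r = 0.1.
D_1 = 11.7676
D_2 = 14.1446
D_3 = 17.0018
D_4 = 20.4362
D_5 = 24.5643
D_6 = 29.5263
Terminal value at t=6: TV = D_7/(r−g) = 30.3235/(0.1−0.027) = 415.3910
P₀ = 11.7676/(1+0.1)^1 + 14.1446/(1+0.1)^2 + 17.0018/(1+0.1)^3 + 20.4362/(1+0.1)^4 + 24.5643/(1+0.1)^5 + 29.5263/(1+0.1)^6 + 415.3910/(1+0.1)^6 = 315.5163

£315.52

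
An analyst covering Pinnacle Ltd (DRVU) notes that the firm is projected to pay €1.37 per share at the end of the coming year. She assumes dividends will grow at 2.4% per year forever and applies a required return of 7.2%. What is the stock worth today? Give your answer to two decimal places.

€28.54

Gordon growth model: P₀ = D₁/(r − g), with D₁ = 1.37 given directly.
P₀ = 1.3700 / (0.072 − 0.024) = 1.3700 / 0.048 = 28.5417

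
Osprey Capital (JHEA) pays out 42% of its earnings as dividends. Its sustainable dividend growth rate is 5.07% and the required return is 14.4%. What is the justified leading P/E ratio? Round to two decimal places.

Justified leading P/E = b/(r−g) = 0.42/(0.144−0.0507) = 4.5016

4.50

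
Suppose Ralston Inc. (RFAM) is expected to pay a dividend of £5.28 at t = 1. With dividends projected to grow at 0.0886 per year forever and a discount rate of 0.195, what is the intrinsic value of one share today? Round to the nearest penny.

£49.62

Gordon growth model: P₀ = D₁/(r − g), with D₁ = 5.28 given directly.
P₀ = 5.2800 / (0.195 − 0.0886) = 5.2800 / 0.1064 = 49.6241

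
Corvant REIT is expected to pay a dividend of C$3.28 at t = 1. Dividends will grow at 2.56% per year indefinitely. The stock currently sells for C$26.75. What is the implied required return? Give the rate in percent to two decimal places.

Rearranging the constant-growth DDM: r = D₁/P₀ + g.
r = 3.2800 / 26.75 + 0.0256 = 0.12262 + 0.0256 = 0.14822

14.82%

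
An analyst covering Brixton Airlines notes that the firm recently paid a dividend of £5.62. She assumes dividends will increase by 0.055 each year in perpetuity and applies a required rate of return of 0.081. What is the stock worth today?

Gordon growth model: P₀ = D₁/(r − g). D₁ = 5.62 × (1 + 0.055) = 5.9291.
P₀ = 5.9291 / (0.081 − 0.055) = 5.9291 / 0.026 = 228.0423

£228.04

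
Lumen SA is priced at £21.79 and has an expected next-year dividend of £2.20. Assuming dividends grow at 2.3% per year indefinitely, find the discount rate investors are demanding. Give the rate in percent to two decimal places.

Rearranging the constant-growth DDM: r = D₁/P₀ + g.
r = 2.2000 / 21.79 + 0.023 = 0.10096 + 0.023 = 0.12396

12.40%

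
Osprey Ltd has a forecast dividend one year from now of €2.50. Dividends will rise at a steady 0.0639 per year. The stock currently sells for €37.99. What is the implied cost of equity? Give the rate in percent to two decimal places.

Rearranging the constant-growth DDM: r = D₁/P₀ + g.
r = 2.5000 / 37.99 + 0.0639 = 0.06581 + 0.0639 = 0.12971

12.97%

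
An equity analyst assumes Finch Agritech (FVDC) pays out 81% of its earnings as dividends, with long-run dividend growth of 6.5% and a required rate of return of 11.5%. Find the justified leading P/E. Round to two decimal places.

Justified leading P/E = b/(r−g) = 0.81/(0.115−0.065) = 16.2000

16.20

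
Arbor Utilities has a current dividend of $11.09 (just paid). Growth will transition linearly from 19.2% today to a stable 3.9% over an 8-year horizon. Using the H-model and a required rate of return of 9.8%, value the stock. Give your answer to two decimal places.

H-model: P₀ = D₀[(1+g_L) + H(g_S−g_L)]/(r−g_L), with H = 8/2 = 4.
P₀ = 11.09 × [(1+0.039) + 4×(0.192−0.039)] / (0.098−0.039)
   = 11.09 × 1.6510 / 0.059 = 310.3320

$310.33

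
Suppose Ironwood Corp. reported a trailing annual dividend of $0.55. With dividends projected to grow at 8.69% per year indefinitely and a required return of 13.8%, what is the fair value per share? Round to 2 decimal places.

$11.70

Gordon growth model: P₀ = D₁/(r − g). D₁ = 0.55 × (1 + 0.0869) = 0.5978.
P₀ = 0.5978 / (0.138 − 0.0869) = 0.5978 / 0.0511 = 11.6985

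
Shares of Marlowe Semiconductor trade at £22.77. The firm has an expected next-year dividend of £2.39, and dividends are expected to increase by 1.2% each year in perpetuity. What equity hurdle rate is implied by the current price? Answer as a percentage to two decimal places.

Rearranging the constant-growth DDM: r = D₁/P₀ + g.
r = 2.3900 / 22.77 + 0.012 = 0.10496 + 0.012 = 0.11696

11.70%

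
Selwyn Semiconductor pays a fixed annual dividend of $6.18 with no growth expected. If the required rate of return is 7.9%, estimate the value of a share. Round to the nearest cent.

Zero-growth DDM (perpetuity): P₀ = D/r = 6.18 / 0.079 = 78.2278

$78.23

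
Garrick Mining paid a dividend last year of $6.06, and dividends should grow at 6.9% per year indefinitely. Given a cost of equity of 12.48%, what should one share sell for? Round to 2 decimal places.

$116.10

Gordon growth model: P₀ = D₁/(r − g). D₁ = 6.06 × (1 + 0.069) = 6.4781.
P₀ = 6.4781 / (0.1248 − 0.069) = 6.4781 / 0.0558 = 116.0957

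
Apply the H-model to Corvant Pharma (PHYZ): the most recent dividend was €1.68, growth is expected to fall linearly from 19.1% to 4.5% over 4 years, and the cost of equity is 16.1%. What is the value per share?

€19.36

H-model: P₀ = D₀[(1+g_L) + H(g_S−g_L)]/(r−g_L), with H = 4/2 = 2.
P₀ = 1.68 × [(1+0.045) + 2×(0.191−0.045)] / (0.161−0.045)
   = 1.68 × 1.3370 / 0.116 = 19.3634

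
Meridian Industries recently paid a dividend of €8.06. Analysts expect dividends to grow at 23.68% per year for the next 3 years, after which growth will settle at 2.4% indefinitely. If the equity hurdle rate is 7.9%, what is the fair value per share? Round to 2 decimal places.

€257.97

Two-stage DDM. Project D₁…D_3 at 0.2368, terminal growth 0.024, discount at r = 0.079.
D_1 = 9.9686
D_2 = 12.3292
D_3 = 15.2487
Terminal value at t=3: TV = D_4/(r−g) = 15.6147/(0.079−0.024) = 283.9035
P₀ = 9.9686/(1+0.079)^1 + 12.3292/(1+0.079)^2 + 15.2487/(1+0.079)^3 + 283.9035/(1+0.079)^3 = 257.9662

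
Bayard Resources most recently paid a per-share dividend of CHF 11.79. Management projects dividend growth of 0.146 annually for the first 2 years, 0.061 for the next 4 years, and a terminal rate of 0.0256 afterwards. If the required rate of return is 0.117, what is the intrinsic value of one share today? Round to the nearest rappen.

Three-stage DDM. Project D₁…D_6; terminal Gordon value at t=6 with g = 0.0256; discount at r = 0.117.
D_1 = 13.5113
D_2 = 15.4840
D_3 = 16.4285
D_4 = 17.4307
D_5 = 18.4939
D_6 = 19.6221
TV_6 = 20.1244/(0.117−0.0256) = 220.1793
P₀ = Σ Dₜ/(1+r)ᵗ + TV_6/(1+r)^6 = 181.5886

CHF 181.59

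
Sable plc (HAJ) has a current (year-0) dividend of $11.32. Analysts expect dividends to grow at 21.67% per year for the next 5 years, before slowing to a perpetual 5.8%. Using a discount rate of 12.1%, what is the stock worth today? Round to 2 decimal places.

Two-stage DDM. Project D₁…D_5 at 0.2167, terminal growth 0.058, discount at r = 0.121.
D_1 = 13.7730
D_2 = 16.7577
D_3 = 20.3890
D_4 = 24.8074
D_5 = 30.1831
Terminal value at t=5: TV = D_6/(r−g) = 31.9337/(0.121−0.058) = 506.8846
P₀ = 13.7730/(1+0.121)^1 + 16.7577/(1+0.121)^2 + 20.3890/(1+0.121)^3 + 24.8074/(1+0.121)^4 + 30.1831/(1+0.121)^5 + 506.8846/(1+0.121)^5 = 359.1945

$359.19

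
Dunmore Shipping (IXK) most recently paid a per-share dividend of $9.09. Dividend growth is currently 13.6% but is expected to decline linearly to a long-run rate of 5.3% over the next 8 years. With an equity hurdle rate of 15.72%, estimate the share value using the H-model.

H-model: P₀ = D₀[(1+g_L) + H(g_S−g_L)]/(r−g_L), with H = 8/2 = 4.
P₀ = 9.09 × [(1+0.053) + 4×(0.136−0.053)] / (0.1572−0.053)
   = 9.09 × 1.3850 / 0.1042 = 120.8220

$120.82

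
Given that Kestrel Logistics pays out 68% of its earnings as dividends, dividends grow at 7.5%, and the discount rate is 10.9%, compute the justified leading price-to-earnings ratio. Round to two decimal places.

Justified leading P/E = b/(r−g) = 0.68/(0.109−0.075) = 20.0000

20.00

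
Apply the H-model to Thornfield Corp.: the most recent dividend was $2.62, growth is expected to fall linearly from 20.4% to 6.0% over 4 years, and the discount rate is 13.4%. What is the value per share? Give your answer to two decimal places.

H-model: P₀ = D₀[(1+g_L) + H(g_S−g_L)]/(r−g_L), with H = 4/2 = 2.
P₀ = 2.62 × [(1+0.06) + 2×(0.204−0.06)] / (0.134−0.06)
   = 2.62 × 1.3480 / 0.074 = 47.7265

$47.73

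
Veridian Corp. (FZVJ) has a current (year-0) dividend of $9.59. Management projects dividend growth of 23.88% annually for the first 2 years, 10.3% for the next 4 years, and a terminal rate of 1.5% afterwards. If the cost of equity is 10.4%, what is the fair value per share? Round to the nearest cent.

$208.24

Three-stage DDM. Project D₁…D_6; terminal Gordon value at t=6 with g = 0.015; discount at r = 0.104.
D_1 = 11.8801
D_2 = 14.7171
D_3 = 16.2329
D_4 = 17.9049
D_5 = 19.7491
D_6 = 21.7833
TV_6 = 22.1100/(0.104−0.015) = 248.4272
P₀ = Σ Dₜ/(1+r)ᵗ + TV_6/(1+r)^6 = 208.2357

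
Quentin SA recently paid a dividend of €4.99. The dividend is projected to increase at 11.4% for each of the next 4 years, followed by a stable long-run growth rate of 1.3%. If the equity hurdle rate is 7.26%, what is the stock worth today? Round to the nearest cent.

€120.65

Two-stage DDM. Project D₁…D_4 at 0.114, terminal growth 0.013, discount at r = 0.0726.
D_1 = 5.5589
D_2 = 6.1926
D_3 = 6.8985
D_4 = 7.6850
Terminal value at t=4: TV = D_5/(r−g) = 7.7849/(0.0726−0.013) = 130.6184
P₀ = 5.5589/(1+0.0726)^1 + 6.1926/(1+0.0726)^2 + 6.8985/(1+0.0726)^3 + 7.6850/(1+0.0726)^4 + 130.6184/(1+0.0726)^4 = 120.6473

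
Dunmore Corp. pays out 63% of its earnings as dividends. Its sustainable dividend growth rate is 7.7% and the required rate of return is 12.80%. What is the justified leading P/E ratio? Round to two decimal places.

Justified leading P/E = b/(r−g) = 0.63/(0.128−0.077) = 12.3529

12.35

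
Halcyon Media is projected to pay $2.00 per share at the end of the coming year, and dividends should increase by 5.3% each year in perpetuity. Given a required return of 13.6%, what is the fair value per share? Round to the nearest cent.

$24.10

Gordon growth model: P₀ = D₁/(r − g), with D₁ = 2.00 given directly.
P₀ = 2.0000 / (0.136 − 0.053) = 2.0000 / 0.083 = 24.0964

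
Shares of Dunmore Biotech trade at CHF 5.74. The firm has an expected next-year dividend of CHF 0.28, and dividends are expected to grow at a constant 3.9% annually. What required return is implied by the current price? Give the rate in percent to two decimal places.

Rearranging the constant-growth DDM: r = D₁/P₀ + g.
r = 0.2800 / 5.74 + 0.039 = 0.04878 + 0.039 = 0.08778

8.78%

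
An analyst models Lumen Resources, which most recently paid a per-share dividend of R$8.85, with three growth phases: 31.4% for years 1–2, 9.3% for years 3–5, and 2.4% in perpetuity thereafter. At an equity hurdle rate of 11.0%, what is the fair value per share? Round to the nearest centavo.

R$199.94

Three-stage DDM. Project D₁…D_5; terminal Gordon value at t=5 with g = 0.024; discount at r = 0.11.
D_1 = 11.6289
D_2 = 15.2804
D_3 = 16.7014
D_4 = 18.2547
D_5 = 19.9524
TV_5 = 20.4312/(0.11−0.024) = 237.5724
P₀ = Σ Dₜ/(1+r)ᵗ + TV_5/(1+r)^5 = 199.9437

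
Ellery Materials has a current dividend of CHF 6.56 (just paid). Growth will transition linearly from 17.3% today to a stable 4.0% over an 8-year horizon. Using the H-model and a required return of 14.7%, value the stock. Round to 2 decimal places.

CHF 96.38

H-model: P₀ = D₀[(1+g_L) + H(g_S−g_L)]/(r−g_L), with H = 8/2 = 4.
P₀ = 6.56 × [(1+0.04) + 4×(0.173−0.04)] / (0.147−0.04)
   = 6.56 × 1.5720 / 0.107 = 96.3768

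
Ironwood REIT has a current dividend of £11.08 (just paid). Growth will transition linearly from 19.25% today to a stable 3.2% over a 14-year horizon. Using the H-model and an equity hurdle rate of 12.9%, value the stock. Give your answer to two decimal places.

£246.22

H-model: P₀ = D₀[(1+g_L) + H(g_S−g_L)]/(r−g_L), with H = 14/2 = 7.
P₀ = 11.08 × [(1+0.032) + 7×(0.1925−0.032)] / (0.129−0.032)
   = 11.08 × 2.1555 / 0.097 = 246.2159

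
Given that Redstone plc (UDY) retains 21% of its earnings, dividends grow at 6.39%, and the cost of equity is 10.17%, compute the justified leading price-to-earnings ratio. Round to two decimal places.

20.90

Payout ratio b = 1 − 0.21 = 0.79.
Justified leading P/E = b/(r−g) = 0.79/(0.1017−0.0639) = 20.8995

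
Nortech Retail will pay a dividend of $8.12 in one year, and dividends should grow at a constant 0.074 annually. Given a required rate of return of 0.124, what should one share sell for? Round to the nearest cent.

$162.40

Gordon growth model: P₀ = D₁/(r − g), with D₁ = 8.12 given directly.
P₀ = 8.1200 / (0.124 − 0.074) = 8.1200 / 0.05 = 162.4000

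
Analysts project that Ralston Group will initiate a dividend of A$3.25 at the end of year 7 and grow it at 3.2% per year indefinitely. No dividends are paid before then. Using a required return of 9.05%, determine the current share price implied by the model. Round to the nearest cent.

Deferred-dividend DDM. At t=6 the remaining stream is a growing perpetuity with first payment D_7 = 3.25.
V_6 = D_7/(r−g) = 3.25/(0.0905−0.032) = 55.5556
P₀ = V_6/(1+r)^6 = 55.5556/(1+0.0905)^6 = 33.0349

A$33.03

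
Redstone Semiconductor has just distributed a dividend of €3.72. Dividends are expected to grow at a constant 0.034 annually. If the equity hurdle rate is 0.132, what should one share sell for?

Gordon growth model: P₀ = D₁/(r − g). D₁ = 3.72 × (1 + 0.034) = 3.8465.
P₀ = 3.8465 / (0.132 − 0.034) = 3.8465 / 0.098 = 39.2498

€39.25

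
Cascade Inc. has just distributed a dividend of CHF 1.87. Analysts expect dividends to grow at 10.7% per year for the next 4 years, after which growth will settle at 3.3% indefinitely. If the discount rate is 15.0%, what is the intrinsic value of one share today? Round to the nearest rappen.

CHF 20.98

Two-stage DDM. Project D₁…D_4 at 0.107, terminal growth 0.033, discount at r = 0.15.
D_1 = 2.0701
D_2 = 2.2916
D_3 = 2.5368
D_4 = 2.8082
Terminal value at t=4: TV = D_5/(r−g) = 2.9009/(0.15−0.033) = 24.7940
P₀ = 2.0701/(1+0.15)^1 + 2.2916/(1+0.15)^2 + 2.5368/(1+0.15)^3 + 2.8082/(1+0.15)^4 + 24.7940/(1+0.15)^4 = 20.9825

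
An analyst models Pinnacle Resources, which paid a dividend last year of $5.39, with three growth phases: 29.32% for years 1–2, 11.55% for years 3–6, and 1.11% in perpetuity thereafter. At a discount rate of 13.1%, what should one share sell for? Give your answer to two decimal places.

Three-stage DDM. Project D₁…D_6; terminal Gordon value at t=6 with g = 0.0111; discount at r = 0.131.
D_1 = 6.9703
D_2 = 9.0141
D_3 = 10.0552
D_4 = 11.2166
D_5 = 12.5121
D_6 = 13.9572
TV_6 = 14.1121/(0.131−0.0111) = 117.6992
P₀ = Σ Dₜ/(1+r)ᵗ + TV_6/(1+r)^6 = 96.6785

$96.68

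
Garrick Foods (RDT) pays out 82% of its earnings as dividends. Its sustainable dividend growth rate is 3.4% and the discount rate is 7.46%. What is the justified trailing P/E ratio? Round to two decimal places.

Justified trailing P/E = b(1+g)/(r−g) = 0.82×(1+0.034)/(0.0746−0.034) = 20.8837

20.88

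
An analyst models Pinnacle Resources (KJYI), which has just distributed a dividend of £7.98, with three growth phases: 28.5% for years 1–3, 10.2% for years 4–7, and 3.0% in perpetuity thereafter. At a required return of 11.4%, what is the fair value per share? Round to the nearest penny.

Three-stage DDM. Project D₁…D_7; terminal Gordon value at t=7 with g = 0.03; discount at r = 0.114.
D_1 = 10.2543
D_2 = 13.1768
D_3 = 16.9322
D_4 = 18.6592
D_5 = 20.5625
D_6 = 22.6599
D_7 = 24.9712
TV_7 = 25.7203/(0.114−0.03) = 306.1939
P₀ = Σ Dₜ/(1+r)ᵗ + TV_7/(1+r)^7 = 223.5702

£223.57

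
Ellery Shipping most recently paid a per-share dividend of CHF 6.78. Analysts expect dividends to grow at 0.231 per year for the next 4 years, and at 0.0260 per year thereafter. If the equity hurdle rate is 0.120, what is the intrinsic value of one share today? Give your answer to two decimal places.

CHF 142.54

Two-stage DDM. Project D₁…D_4 at 0.231, terminal growth 0.026, discount at r = 0.12.
D_1 = 8.3462
D_2 = 10.2741
D_3 = 12.6475
D_4 = 15.5690
Terminal value at t=4: TV = D_5/(r−g) = 15.9738/(0.12−0.026) = 169.9344
P₀ = 8.3462/(1+0.12)^1 + 10.2741/(1+0.12)^2 + 12.6475/(1+0.12)^3 + 15.5690/(1+0.12)^4 + 169.9344/(1+0.12)^4 = 142.5355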